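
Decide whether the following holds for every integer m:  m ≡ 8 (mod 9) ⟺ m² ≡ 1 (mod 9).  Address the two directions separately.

(⇒) holds; (⇐) fails.

(⇒) Suppose m ≡ 8 (mod 9). Write m = 9j + 8. Then (9j + 8)² = 81j² + 144j + 64 = 9(9j² + 16j + 7) + 1, so m² ≡ 1 (mod 9).

(⇐) This fails: take m = 1. Then 1² = 1 ≡ 1 (mod 9), yet 1 ≡ 1 (mod 9), not 8.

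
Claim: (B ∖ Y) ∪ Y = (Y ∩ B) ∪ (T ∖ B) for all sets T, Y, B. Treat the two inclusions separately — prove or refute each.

Both inclusions fail.

(⊆) This inclusion fails. Take T = ∅, Y = {1}, B = ∅; then 1 ∈ (B ∖ Y) ∪ Y but 1 ∉ (Y ∩ B) ∪ (T ∖ B).

(⊇) This inclusion fails. Take T = {1}, Y = ∅, B = ∅; then 1 ∈ (Y ∩ B) ∪ (T ∖ B) but 1 ∉ (B ∖ Y) ∪ Y.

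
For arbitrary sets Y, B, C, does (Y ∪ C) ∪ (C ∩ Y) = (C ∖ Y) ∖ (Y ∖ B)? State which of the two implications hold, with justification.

(⊆) This inclusion fails. Take Y = {1}, B = ∅, C = ∅; then 1 ∈ (Y ∪ C) ∪ (C ∩ Y) but 1 ∉ (C ∖ Y) ∖ (Y ∖ B).

(⊇) Let x ∈ (C ∖ Y) ∖ (Y ∖ B). Then either x ∈ C and x ∉ Y, B; or x ∈ B ∩ C and x ∉ Y. In each case x ∈ (Y ∪ C) ∪ (C ∩ Y), so (C ∖ Y) ∖ (Y ∖ B) ⊆ (Y ∪ C) ∪ (C ∩ Y).

The sets are not equal: only the reverse inclusion holds.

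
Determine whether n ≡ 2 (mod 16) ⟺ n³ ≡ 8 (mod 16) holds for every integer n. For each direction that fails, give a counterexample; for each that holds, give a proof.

The forward direction holds; the converse fails.

(⇒) Suppose n ≡ 2 (mod 16). Write n = 16j + 2. Then (16j + 2)³ = 4096j³ + 1536j² + 192j + 8 = 16(256j³ + 96j² + 12j) + 8, so n³ ≡ 8 (mod 16).

(⇐) This fails: take n = 6. Then 6³ = 216 ≡ 8 (mod 16), yet 6 ≡ 6 (mod 16), not 2.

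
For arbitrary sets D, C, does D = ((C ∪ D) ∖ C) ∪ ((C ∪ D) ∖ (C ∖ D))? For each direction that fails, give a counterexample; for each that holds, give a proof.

The two sets are equal.

(⟹) Let x ∈ D. Then either x ∈ D and x ∉ C; or x ∈ D ∩ C. In each case x ∈ ((C ∪ D) ∖ C) ∪ ((C ∪ D) ∖ (C ∖ D)), so D ⊆ ((C ∪ D) ∖ C) ∪ ((C ∪ D) ∖ (C ∖ D)).

(⟸) Let x ∈ ((C ∪ D) ∖ C) ∪ ((C ∪ D) ∖ (C ∖ D)). Then either x ∈ D and x ∉ C; or x ∈ D ∩ C. In each case x ∈ D, so ((C ∪ D) ∖ C) ∪ ((C ∪ D) ∖ (C ∖ D)) ⊆ D.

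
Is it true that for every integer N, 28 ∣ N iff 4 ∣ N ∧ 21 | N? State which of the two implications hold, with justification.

[⇐] Suppose 4 ∣ N and 21 ∣ N. Any common multiple of 4 and 21 is a multiple of their lcm; here gcd(4, 21) = 1, so lcm(4, 21) = 4·21 = 84, so 84 ∣ N. Since 28 ∣ 84, it follows that 28 ∣ N.

[⇒] This fails: take N = 28. Certainly 28 ∣ 28, but 21 ∤ 28.

Only the converse holds.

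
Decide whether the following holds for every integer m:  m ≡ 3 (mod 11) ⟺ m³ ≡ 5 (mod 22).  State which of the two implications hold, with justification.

[⇒] This fails: take m = 14. Then 14 ≡ 3 (mod 11), but 14³ = 2744 ≡ 16 (mod 22), not 5.

[⇐] Conversely, the residues r modulo 22 with r³ ≡ 5 (mod 22) are exactly {3}, and each is ≡ 3 (mod 11).

Only the converse holds.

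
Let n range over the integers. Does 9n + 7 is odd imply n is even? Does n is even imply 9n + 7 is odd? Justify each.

Both directions hold.

[⇒] Suppose 9n + 7 is odd. Since 9 is odd, 9n and n have the same parity, so 9n + 7 ≡ n + 7 (mod 2). As 7 is odd, 9n + 7 is odd exactly when n is even. Thus n is even.

[⇐] Conversely, suppose n is even; write n = 2j. Then 9n + 7 = 9·(2j) + 7 = 2·9j + 7, which is odd.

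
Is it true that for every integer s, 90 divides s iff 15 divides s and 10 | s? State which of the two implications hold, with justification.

(⇒) If 90 ∣ s, write s = 90q. Since 90 = 6·15, s = 15·(6q), so 15 ∣ s; and since 90 = 9·10, s = 10·(9q), so 10 ∣ s.

(⇐) This fails: take s = 30. Both 15 ∣ 30 and 10 ∣ 30, yet 30 is not a multiple of 90 (since 30 = 0·90 + 30), so 90 ∤ 30.

Only the forward implication holds.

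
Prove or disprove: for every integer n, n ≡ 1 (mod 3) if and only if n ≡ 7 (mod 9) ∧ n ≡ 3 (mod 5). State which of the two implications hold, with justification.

(←) If n ≡ 7 (mod 9) and n ≡ 3 (mod 5), then by the Chinese remainder theorem n ≡ 43 (mod 45). Since 43 ≡ 1 (mod 3) and 3 ∣ 45, we get n ≡ 1 (mod 3).

(→) This fails: n = 1 gives 1 ≡ 1 (mod 3) but 1 ≡ 1 (mod 9), so the conjunction on the right does not hold.

(⇒) fails; (⇐) holds.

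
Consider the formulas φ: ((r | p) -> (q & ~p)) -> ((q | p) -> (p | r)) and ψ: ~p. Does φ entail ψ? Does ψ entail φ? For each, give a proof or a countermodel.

(⇒) This fails. Under r = F, p = T, q = F, the left side is true but the right side is false.

(⇐) This fails. Under r = F, p = F, q = T, the left side is false but the right side is true.

Both directions fail.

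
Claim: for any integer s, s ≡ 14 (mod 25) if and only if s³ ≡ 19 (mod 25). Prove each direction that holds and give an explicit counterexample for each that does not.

Equivalent; both directions hold.

(⇒) Suppose s ≡ 14 (mod 25). Write s = 25j + 14. Then (25j + 14)³ = 15625j³ + 26250j² + 14700j + 2744 = 25(625j³ + 1050j² + 588j + 109) + 19, so s³ ≡ 19 (mod 25).

(⇐) Conversely, suppose s³ ≡ 19 (mod 25). The only residue r in {0, …, 24} with r³ ≡ 19 (mod 25) is r = 14, so s ≡ 14 (mod 25).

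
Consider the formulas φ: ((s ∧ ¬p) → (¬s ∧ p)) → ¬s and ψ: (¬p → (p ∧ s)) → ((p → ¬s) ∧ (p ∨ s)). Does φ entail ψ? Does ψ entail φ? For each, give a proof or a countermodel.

(⟹) Assume the antecedent. If s is true, the antecedent forces (s = T, p = F), and the consequent holds there. If s is false, the consequent reduces to true regardless of the other variables. Either way the consequent holds.

(⟸) Assume the antecedent. If s is true, the antecedent forces (s = T, p = F), and ((s ∧ ¬p) → (¬s ∧ p)) → ¬s holds there. If s is false, ((s ∧ ¬p) → (¬s ∧ p)) → ¬s reduces to true regardless of the other variables. Either way ((s ∧ ¬p) → (¬s ∧ p)) → ¬s holds.

Both directions hold; the statement is true.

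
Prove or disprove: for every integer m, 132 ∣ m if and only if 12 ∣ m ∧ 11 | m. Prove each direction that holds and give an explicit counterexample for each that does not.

Both directions hold; the statement is true.

Forward direction. If 132 ∣ m, write m = 132q. Since 132 = 11·12, m = 12·(11q), so 12 ∣ m; and since 132 = 12·11, m = 11·(12q), so 11 ∣ m.

Converse. Suppose 12 ∣ m and 11 ∣ m. Any common multiple of 12 and 11 is a multiple of their lcm; here gcd(12, 11) = 1, so lcm(12, 11) = 12·11 = 132, so 132 ∣ m.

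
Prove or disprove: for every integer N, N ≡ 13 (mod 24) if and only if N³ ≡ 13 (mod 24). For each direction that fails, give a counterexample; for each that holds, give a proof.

(→) Suppose N ≡ 13 (mod 24). Write N = 24j + 13. Then (24j + 13)³ = 13824j³ + 22464j² + 12168j + 2197 = 24(576j³ + 936j² + 507j + 91) + 13, so N³ ≡ 13 (mod 24).

(←) Conversely, suppose N³ ≡ 13 (mod 24). The only residue r in {0, …, 23} with r³ ≡ 13 (mod 24) is r = 13, so N ≡ 13 (mod 24).

The biconditional holds.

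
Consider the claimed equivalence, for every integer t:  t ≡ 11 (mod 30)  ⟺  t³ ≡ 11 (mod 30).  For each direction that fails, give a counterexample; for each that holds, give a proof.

Equivalent; both directions hold.

(⟸) Suppose t³ ≡ 11 (mod 30). The only residue r in {0, …, 29} with r³ ≡ 11 (mod 30) is r = 11, so t ≡ 11 (mod 30).

(⟹) Suppose t ≡ 11 (mod 30). Write t = 30j + 11. Then (30j + 11)³ = 27000j³ + 29700j² + 10890j + 1331 = 30(900j³ + 990j² + 363j + 44) + 11, so t³ ≡ 11 (mod 30).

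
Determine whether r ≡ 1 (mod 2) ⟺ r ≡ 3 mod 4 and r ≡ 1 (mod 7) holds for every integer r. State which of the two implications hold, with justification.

[⇒] This fails: r = 1 gives 1 ≡ 1 (mod 2) but 1 ≡ 1 (mod 4), so the conjunction on the right does not hold.

[⇐] Conversely, if r ≡ 3 (mod 4) and r ≡ 1 (mod 7), then by the Chinese remainder theorem r ≡ 15 (mod 28). Since 15 ≡ 1 (mod 2) and 2 ∣ 28, we get r ≡ 1 (mod 2).

Only the reverse direction holds.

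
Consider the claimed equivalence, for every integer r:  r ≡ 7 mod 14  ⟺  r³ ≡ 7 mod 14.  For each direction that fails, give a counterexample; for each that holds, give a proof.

Both directions hold; the statement is true.

(⟹) Suppose r ≡ 7 mod 14. Write r = 14j + 7. Then (14j + 7)³ = 2744j³ + 4116j² + 2058j + 343 = 14(196j³ + 294j² + 147j + 24) + 7, so r³ ≡ 7 (mod 14).

(⟸) Conversely, suppose r³ ≡ 7 (mod 14). The only residue r in {0, …, 13} with r³ ≡ 7 (mod 14) is r = 7, so r ≡ 7 (mod 14).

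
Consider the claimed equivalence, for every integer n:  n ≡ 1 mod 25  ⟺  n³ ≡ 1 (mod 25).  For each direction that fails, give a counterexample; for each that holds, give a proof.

(←) Suppose n³ ≡ 1 (mod 25). The only residue r in {0, …, 24} with r³ ≡ 1 (mod 25) is r = 1, so n ≡ 1 (mod 25).

(→) Suppose n ≡ 1 mod 25. Write n = 25j + 1. Then (25j + 1)³ = 15625j³ + 1875j² + 75j + 1 = 25(625j³ + 75j² + 3j) + 1, so n³ ≡ 1 (mod 25).

Both implications hold.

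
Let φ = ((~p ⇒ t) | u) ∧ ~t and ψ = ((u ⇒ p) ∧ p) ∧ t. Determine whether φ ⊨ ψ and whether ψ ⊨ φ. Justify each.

(⟹) This fails. Under u = T, t = F, p = F, the left side is true but the right side is false.

(⟸) This fails. Under u = F, t = T, p = T, the left side is false but the right side is true.

Both directions fail.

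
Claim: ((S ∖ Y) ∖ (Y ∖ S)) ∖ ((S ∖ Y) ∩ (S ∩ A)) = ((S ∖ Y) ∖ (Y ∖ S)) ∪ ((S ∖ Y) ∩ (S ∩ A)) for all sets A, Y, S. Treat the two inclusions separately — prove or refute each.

The sets are not equal: only the forward inclusion holds.

(⊆) Let x ∈ ((S ∖ Y) ∖ (Y ∖ S)) ∖ ((S ∖ Y) ∩ (S ∩ A)). Then x ∈ S and x ∉ A, Y, from which x ∈ ((S ∖ Y) ∖ (Y ∖ S)) ∪ ((S ∖ Y) ∩ (S ∩ A)).

(⊇) This inclusion fails. Take A = {1}, Y = ∅, S = {1}; then 1 ∈ ((S ∖ Y) ∖ (Y ∖ S)) ∪ ((S ∖ Y) ∩ (S ∩ A)) but 1 ∉ ((S ∖ Y) ∖ (Y ∖ S)) ∖ ((S ∖ Y) ∩ (S ∩ A)).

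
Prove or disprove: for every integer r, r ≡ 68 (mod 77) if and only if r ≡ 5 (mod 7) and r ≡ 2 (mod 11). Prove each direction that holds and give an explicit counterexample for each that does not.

The biconditional holds.

(⟹) Suppose r ≡ 68 (mod 77); write r = 77j + 68. Since 7 ∣ 77, reducing mod 7 gives r ≡ 68 ≡ 5 (mod 7); since 11 ∣ 77, reducing mod 11 gives r ≡ 68 ≡ 2 (mod 11).

(⟸) Conversely, if r ≡ 5 (mod 7) and r ≡ 2 (mod 11), then by the Chinese remainder theorem r ≡ 68 (mod 77). This is exactly r ≡ 68 (mod 77).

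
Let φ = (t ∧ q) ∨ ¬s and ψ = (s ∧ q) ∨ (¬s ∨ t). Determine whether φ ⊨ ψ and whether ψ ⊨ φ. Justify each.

(⟸) This fails. Under q = T, s = T, t = F, the left side is false but the right side is true.

(⟹) Assume the antecedent. If q is true, (s ∧ q) ∨ (¬s ∨ t) reduces to true regardless of the other variables. If q is false, the antecedent forces (q = F, s = F, t = F) or (q = F, s = F, t = T), and (s ∧ q) ∨ (¬s ∨ t) holds there. Either way (s ∧ q) ∨ (¬s ∨ t) holds.

(⇒) holds; (⇐) fails.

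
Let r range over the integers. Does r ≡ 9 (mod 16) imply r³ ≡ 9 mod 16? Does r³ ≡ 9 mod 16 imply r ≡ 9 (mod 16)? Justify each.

Both directions hold; the statement is true.

(→) Suppose r ≡ 9 (mod 16). Write r = 16j + 9. Then (16j + 9)³ = 4096j³ + 6912j² + 3888j + 729 = 16(256j³ + 432j² + 243j + 45) + 9, so r³ ≡ 9 (mod 16).

(←) Conversely, suppose r³ ≡ 9 (mod 16). The only residue r in {0, …, 15} with r³ ≡ 9 (mod 16) is r = 9, so r ≡ 9 (mod 16).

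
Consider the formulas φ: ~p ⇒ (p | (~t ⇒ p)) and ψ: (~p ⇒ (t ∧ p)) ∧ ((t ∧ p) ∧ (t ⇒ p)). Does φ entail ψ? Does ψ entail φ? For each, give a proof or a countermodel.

Not equivalent: only (⇐) holds.

(⇐) Assume the antecedent. If p is true, ~p ⇒ (p | (~t ⇒ p)) reduces to true regardless of the other variables. If p is false, the antecedent cannot hold. Either way ~p ⇒ (p | (~t ⇒ p)) holds.

(⇒) This fails. Under p = T, t = F, the left side is true but the right side is false.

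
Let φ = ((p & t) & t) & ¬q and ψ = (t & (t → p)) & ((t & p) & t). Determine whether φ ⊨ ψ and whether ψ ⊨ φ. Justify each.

Only the forward direction holds.

[⇐] This fails. Under q = T, t = T, p = T, the left side is false but the right side is true.

[⇒] Assume the antecedent. If q is true, the antecedent cannot hold. If q is false, the antecedent forces (q = F, t = T, p = T), and (t & (t → p)) & ((t & p) & t) holds there. Either way (t & (t → p)) & ((t & p) & t) holds.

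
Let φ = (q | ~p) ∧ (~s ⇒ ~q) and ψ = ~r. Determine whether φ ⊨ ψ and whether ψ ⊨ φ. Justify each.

[⇒] This fails. Under p = F, s = F, r = T, q = F, the left side is true but the right side is false.

[⇐] This fails. Under p = T, s = F, r = F, q = F, the left side is false but the right side is true.

(⇒) fails and (⇐) fails.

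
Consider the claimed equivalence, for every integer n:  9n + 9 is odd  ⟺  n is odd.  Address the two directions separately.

Neither implication holds.

(⟹) This fails: n = 0 gives 9n + 9 = 9, which is odd, but 0 is even, not odd.

(⟸) This also fails: n = 5 is odd, but 9n + 9 = 54 is even, not odd.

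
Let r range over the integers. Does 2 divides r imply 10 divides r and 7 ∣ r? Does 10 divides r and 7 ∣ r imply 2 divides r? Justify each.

[⇒] This fails: take r = 2. Certainly 2 ∣ 2, but 10 ∤ 2.

[⇐] Suppose 10 ∣ r and 7 ∣ r. Any common multiple of 10 and 7 is a multiple of their lcm; here gcd(10, 7) = 1, so lcm(10, 7) = 10·7 = 70, so 70 ∣ r. Since 2 ∣ 70, it follows that 2 ∣ r.

Only the converse holds.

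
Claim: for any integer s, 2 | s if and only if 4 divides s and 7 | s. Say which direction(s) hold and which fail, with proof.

Not equivalent: only (⇐) holds.

[⇒] This fails: take s = 2. Certainly 2 ∣ 2, but 4 ∤ 2.

[⇐] Suppose 4 ∣ s and 7 ∣ s. Any common multiple of 4 and 7 is a multiple of their lcm; here gcd(4, 7) = 1, so lcm(4, 7) = 4·7 = 28, so 28 ∣ s. Since 2 ∣ 28, it follows that 2 ∣ s.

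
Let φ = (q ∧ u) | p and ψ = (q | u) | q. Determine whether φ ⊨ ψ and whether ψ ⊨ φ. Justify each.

(⟹) This fails. Under u = F, q = F, p = T, the left side is true but the right side is false.

(⟸) This fails. Under u = T, q = F, p = F, the left side is false but the right side is true.

(⇒) fails and (⇐) fails.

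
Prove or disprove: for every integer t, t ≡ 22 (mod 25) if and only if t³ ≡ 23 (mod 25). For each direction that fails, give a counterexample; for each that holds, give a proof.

(←) Suppose t³ ≡ 23 (mod 25). The only residue r in {0, …, 24} with r³ ≡ 23 (mod 25) is r = 22, so t ≡ 22 (mod 25).

(→) Suppose t ≡ 22 (mod 25). Write t = 25j + 22. Then (25j + 22)³ = 15625j³ + 41250j² + 36300j + 10648 = 25(625j³ + 1650j² + 1452j + 425) + 23, so t³ ≡ 23 (mod 25).

Both directions hold; the statement is true.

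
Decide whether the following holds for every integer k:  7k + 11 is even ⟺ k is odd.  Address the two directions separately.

(⇒) Suppose 7k + 11 is even. Since 7 is odd, 7k and k have the same parity, so 7k + 11 ≡ k + 11 (mod 2). As 11 is odd, 7k + 11 is even exactly when k is odd. Thus k is odd.

(⇐) Conversely, suppose k is odd; write k = 2j + 1. Then 7k + 11 = 7·(2j + 1) + 11 = 2·7j + 18, which is even.

Both directions hold; the statement is true.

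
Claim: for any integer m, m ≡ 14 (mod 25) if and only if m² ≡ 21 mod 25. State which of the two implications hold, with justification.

The forward direction holds; the converse fails.

Forward direction. Suppose m ≡ 14 (mod 25). Write m = 25j + 14. Then (25j + 14)² = 625j² + 700j + 196 = 25(25j² + 28j + 7) + 21, so m² ≡ 21 (mod 25).

Converse. This fails: take m = 11. Then 11² = 121 ≡ 21 (mod 25), yet 11 ≡ 11 (mod 25), not 14.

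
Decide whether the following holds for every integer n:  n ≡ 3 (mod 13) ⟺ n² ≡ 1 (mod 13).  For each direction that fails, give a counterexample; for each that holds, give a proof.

(⟹) This fails: take n = 3. Then 3 ≡ 3 (mod 13), but 3² = 9 ≡ 9 (mod 13), not 1.

(⟸) This fails: take n = 1. Then 1² = 1 ≡ 1 (mod 13), yet 1 ≡ 1 (mod 13), not 3.

(⇒) fails and (⇐) fails.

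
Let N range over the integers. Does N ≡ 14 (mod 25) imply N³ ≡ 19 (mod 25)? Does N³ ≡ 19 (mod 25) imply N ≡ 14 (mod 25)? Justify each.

Both directions hold.

(⇐) Suppose N³ ≡ 19 (mod 25). The only residue r in {0, …, 24} with r³ ≡ 19 (mod 25) is r = 14, so N ≡ 14 (mod 25).

(⇒) Suppose N ≡ 14 (mod 25). Write N = 25j + 14. Then (25j + 14)³ = 15625j³ + 26250j² + 14700j + 2744 = 25(625j³ + 1050j² + 588j + 109) + 19, so N³ ≡ 19 (mod 25).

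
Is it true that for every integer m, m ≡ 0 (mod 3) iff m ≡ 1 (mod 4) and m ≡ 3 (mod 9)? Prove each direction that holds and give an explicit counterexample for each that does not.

(⇒) fails; (⇐) holds.

(⟹) This fails: m = 0 gives 0 ≡ 0 (mod 3) but 0 ≡ 0 (mod 4), so the conjunction on the right does not hold.

(⟸) Conversely, if m ≡ 1 (mod 4) and m ≡ 3 (mod 9), then by the Chinese remainder theorem m ≡ 21 (mod 36). Since 21 ≡ 0 (mod 3) and 3 ∣ 36, we get m ≡ 0 (mod 3).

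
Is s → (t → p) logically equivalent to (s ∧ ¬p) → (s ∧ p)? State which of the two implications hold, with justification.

Converse. Assume the antecedent. If p is true, s → (t → p) reduces to true regardless of the other variables. If p is false, the antecedent forces (t = F, p = F, s = F) or (t = T, p = F, s = F), and s → (t → p) holds there. Either way s → (t → p) holds.

Forward direction. This fails. Under t = F, p = F, s = T, the left side is true but the right side is false.

(⇒) fails; (⇐) holds.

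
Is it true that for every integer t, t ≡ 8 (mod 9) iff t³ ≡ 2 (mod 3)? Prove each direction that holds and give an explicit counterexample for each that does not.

(⇐) This fails: take t = 2. Then 2³ = 8 ≡ 2 (mod 3), yet 2 ≡ 2 (mod 9), not 8.

(⇒) Suppose t ≡ 8 (mod 9). Then t³ ≡ 8³ = 512 (mod 9), and since 3 ∣ 9, also t³ ≡ 2 (mod 3).

(⇒) holds; (⇐) fails.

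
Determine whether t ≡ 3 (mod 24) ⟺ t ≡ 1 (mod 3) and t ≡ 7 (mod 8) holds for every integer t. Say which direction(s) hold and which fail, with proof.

Neither implication holds.

(⇒) This fails: t = 3 gives 3 ≡ 3 (mod 24) but 3 ≡ 0 (mod 3), so the conjunction on the right does not hold.

(⇐) This fails: t = 7 satisfies both congruences on the right (7 ≡ 1 mod 3 and 7 ≡ 7 mod 8) yet 7 ≡ 7 (mod 24), not 3.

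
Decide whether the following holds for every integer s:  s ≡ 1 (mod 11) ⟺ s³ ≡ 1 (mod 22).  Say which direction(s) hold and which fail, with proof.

Converse. The residues r modulo 22 with r³ ≡ 1 (mod 22) are exactly {1}, and each is ≡ 1 (mod 11).

Forward direction. This fails: take s = 12. Then 12 ≡ 1 (mod 11), but 12³ = 1728 ≡ 12 (mod 22), not 1.

Only the converse holds.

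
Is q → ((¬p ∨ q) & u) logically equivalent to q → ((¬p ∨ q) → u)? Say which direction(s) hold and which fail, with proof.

[⇒] Assume the antecedent. If q is true, the antecedent forces (p = F, q = T, u = T) or (p = T, q = T, u = T), and q → ((¬p ∨ q) → u) holds there. If q is false, q → ((¬p ∨ q) → u) reduces to true regardless of the other variables. Either way q → ((¬p ∨ q) → u) holds.

[⇐] Assume the antecedent. If q is true, the antecedent forces (p = F, q = T, u = T) or (p = T, q = T, u = T), and q → ((¬p ∨ q) & u) holds there. If q is false, q → ((¬p ∨ q) & u) reduces to true regardless of the other variables. Either way q → ((¬p ∨ q) & u) holds.

Both directions hold; the statement is true.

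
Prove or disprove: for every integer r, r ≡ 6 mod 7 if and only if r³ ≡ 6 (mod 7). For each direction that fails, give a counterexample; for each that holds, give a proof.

Not equivalent: only (⇒) holds.

(⟹) Suppose r ≡ 6 mod 7. Write r = 7j + 6. Then (7j + 6)³ = 343j³ + 882j² + 756j + 216 = 7(49j³ + 126j² + 108j + 30) + 6, so r³ ≡ 6 (mod 7).

(⟸) This fails: take r = 3. Then 3³ = 27 ≡ 6 (mod 7), yet 3 ≡ 3 (mod 7), not 6.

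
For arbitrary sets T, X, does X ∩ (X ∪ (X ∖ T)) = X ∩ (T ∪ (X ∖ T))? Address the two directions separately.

The two sets are equal.

(⟹) Let x ∈ X ∩ (X ∪ (X ∖ T)). Then either x ∈ X and x ∉ T; or x ∈ T ∩ X. In each case x ∈ X ∩ (T ∪ (X ∖ T)), so X ∩ (X ∪ (X ∖ T)) ⊆ X ∩ (T ∪ (X ∖ T)).

(⟸) Let x ∈ X ∩ (T ∪ (X ∖ T)). Then either x ∈ X and x ∉ T; or x ∈ T ∩ X. In each case x ∈ X ∩ (X ∪ (X ∖ T)), so X ∩ (T ∪ (X ∖ T)) ⊆ X ∩ (X ∪ (X ∖ T)).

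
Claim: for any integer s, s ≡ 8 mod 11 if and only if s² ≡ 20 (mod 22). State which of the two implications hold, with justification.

Neither direction holds.

[⇒] This fails: take s = 19. Then 19 ≡ 8 (mod 11), but 19² = 361 ≡ 9 (mod 22), not 20.

[⇐] This fails: take s = 14. Then 14² = 196 ≡ 20 (mod 22), yet 14 ≡ 3 (mod 11), not 8.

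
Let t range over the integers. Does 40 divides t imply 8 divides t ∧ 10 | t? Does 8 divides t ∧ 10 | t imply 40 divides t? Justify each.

Equivalent; both directions hold.

(⇒) If 40 ∣ t, write t = 40q. Since 40 = 5·8, t = 8·(5q), so 8 ∣ t; and since 40 = 4·10, t = 10·(4q), so 10 ∣ t.

(⇐) Suppose 8 ∣ t and 10 ∣ t. Any common multiple of 8 and 10 is a multiple of their lcm; here lcm(8, 10) = 8·10/gcd(8, 10) = 80/2 = 40, so 40 ∣ t.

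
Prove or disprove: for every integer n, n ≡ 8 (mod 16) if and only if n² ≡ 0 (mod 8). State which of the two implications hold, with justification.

[⇒] Suppose n ≡ 8 (mod 16). Then n² ≡ 8² = 64 (mod 16), and since 8 ∣ 16, also n² ≡ 0 (mod 8).

[⇐] This fails: take n = 0. Then 0² = 0 ≡ 0 (mod 8), yet 0 ≡ 0 (mod 16), not 8.

(⇒) holds; (⇐) fails.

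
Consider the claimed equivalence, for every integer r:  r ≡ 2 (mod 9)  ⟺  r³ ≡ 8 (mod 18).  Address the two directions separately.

Neither implication holds.

(⟹) This fails: take r = 11. Then 11 ≡ 2 (mod 9), but 11³ = 1331 ≡ 17 (mod 18), not 8.

(⟸) This fails: take r = 8. Then 8³ = 512 ≡ 8 (mod 18), yet 8 ≡ 8 (mod 9), not 2.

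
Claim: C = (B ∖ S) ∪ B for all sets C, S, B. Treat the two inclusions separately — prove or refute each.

Both inclusions fail.

(⊆) This inclusion fails. Take C = {1}, S = ∅, B = ∅; then 1 ∈ C but 1 ∉ (B ∖ S) ∪ B.

(⊇) This inclusion fails. Take C = ∅, S = ∅, B = {1}; then 1 ∈ (B ∖ S) ∪ B but 1 ∉ C.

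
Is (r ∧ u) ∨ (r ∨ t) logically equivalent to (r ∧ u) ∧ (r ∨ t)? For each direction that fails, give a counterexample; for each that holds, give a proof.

(⇒) fails; (⇐) holds.

[⇐] Assume the antecedent. If r is true, (r ∧ u) ∨ (r ∨ t) reduces to true regardless of the other variables. If r is false, the antecedent cannot hold. Either way (r ∧ u) ∨ (r ∨ t) holds.

[⇒] This fails. Under r = T, t = F, u = F, the left side is true but the right side is false.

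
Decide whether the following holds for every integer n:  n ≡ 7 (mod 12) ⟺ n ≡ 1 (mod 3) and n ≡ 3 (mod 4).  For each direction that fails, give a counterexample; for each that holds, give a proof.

[⇒] Suppose n ≡ 7 (mod 12); write n = 12j + 7. Since 3 ∣ 12, reducing mod 3 gives n ≡ 7 ≡ 1 (mod 3); since 4 ∣ 12, reducing mod 4 gives n ≡ 7 ≡ 3 (mod 4).

[⇐] Conversely, if n ≡ 1 (mod 3) and n ≡ 3 (mod 4), then by the Chinese remainder theorem n ≡ 7 (mod 12). This is exactly n ≡ 7 (mod 12).

Both directions hold.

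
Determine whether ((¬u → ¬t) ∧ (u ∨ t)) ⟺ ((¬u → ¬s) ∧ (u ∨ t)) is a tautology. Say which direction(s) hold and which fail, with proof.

Only the forward direction holds.

Converse. This fails. Under s = F, t = T, u = F, the left side is false but the right side is true.

Forward direction. Assume the antecedent. If s is true, the antecedent forces (s = T, t = F, u = T) or (s = T, t = T, u = T), and (¬u → ¬s) ∧ (u ∨ t) holds there. If s is false, the antecedent forces (s = F, t = F, u = T) or (s = F, t = T, u = T), and (¬u → ¬s) ∧ (u ∨ t) holds there. Either way (¬u → ¬s) ∧ (u ∨ t) holds.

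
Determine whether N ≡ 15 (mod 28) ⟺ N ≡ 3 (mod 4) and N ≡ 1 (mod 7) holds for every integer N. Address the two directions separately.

Both directions hold.

(⇒) Suppose N ≡ 15 (mod 28); write N = 28j + 15. Since 4 ∣ 28, reducing mod 4 gives N ≡ 15 ≡ 3 (mod 4); since 7 ∣ 28, reducing mod 7 gives N ≡ 15 ≡ 1 (mod 7).

(⇐) Conversely, if N ≡ 3 (mod 4) and N ≡ 1 (mod 7), then by the Chinese remainder theorem N ≡ 15 (mod 28). This is exactly N ≡ 15 (mod 28).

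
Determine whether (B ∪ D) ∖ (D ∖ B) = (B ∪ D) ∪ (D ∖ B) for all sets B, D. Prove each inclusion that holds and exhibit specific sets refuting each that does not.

Only the forward inclusion holds.

Forward inclusion. Let x ∈ (B ∪ D) ∖ (D ∖ B). Then either x ∈ B and x ∉ D; or x ∈ B ∩ D. In each case x ∈ (B ∪ D) ∪ (D ∖ B), so (B ∪ D) ∖ (D ∖ B) ⊆ (B ∪ D) ∪ (D ∖ B).

Reverse inclusion. This inclusion fails. Take B = ∅, D = {1}; then 1 ∈ (B ∪ D) ∪ (D ∖ B) but 1 ∉ (B ∪ D) ∖ (D ∖ B).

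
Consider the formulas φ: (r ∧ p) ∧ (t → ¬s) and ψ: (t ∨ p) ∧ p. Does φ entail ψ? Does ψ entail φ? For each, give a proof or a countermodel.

(⇒) holds; (⇐) fails.

Forward direction. Assume the antecedent. If t is true, the antecedent forces (t = T, p = T, s = F, r = T), and (t ∨ p) ∧ p holds there. If t is false, the antecedent forces (t = F, p = T, s = F, r = T) or (t = F, p = T, s = T, r = T), and (t ∨ p) ∧ p holds there. Either way (t ∨ p) ∧ p holds.

Converse. This fails. Under t = F, p = T, s = F, r = F, the left side is false but the right side is true.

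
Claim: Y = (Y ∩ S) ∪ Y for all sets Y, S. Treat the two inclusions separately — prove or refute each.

Forward inclusion. Let x ∈ Y. Then either x ∈ Y and x ∉ S; or x ∈ Y ∩ S. In each case x ∈ (Y ∩ S) ∪ Y, so Y ⊆ (Y ∩ S) ∪ Y.

Reverse inclusion. Let x ∈ (Y ∩ S) ∪ Y. Then either x ∈ Y and x ∉ S; or x ∈ Y ∩ S. In each case x ∈ Y, so (Y ∩ S) ∪ Y ⊆ Y.

The two sets are equal.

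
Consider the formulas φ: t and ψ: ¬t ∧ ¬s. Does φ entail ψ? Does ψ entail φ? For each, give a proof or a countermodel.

(⇒) This fails. Under s = F, t = T, the left side is true but the right side is false.

(⇐) This fails. Under s = F, t = F, the left side is false but the right side is true.

Neither direction holds.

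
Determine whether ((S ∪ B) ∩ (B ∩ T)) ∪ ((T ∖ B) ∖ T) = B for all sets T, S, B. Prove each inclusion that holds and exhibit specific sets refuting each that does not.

(⊆) Let x ∈ ((S ∪ B) ∩ (B ∩ T)) ∪ ((T ∖ B) ∖ T). Then either x ∈ T ∩ B and x ∉ S; or x ∈ T ∩ S ∩ B. In each case x ∈ B, so ((S ∪ B) ∩ (B ∩ T)) ∪ ((T ∖ B) ∖ T) ⊆ B.

(⊇) This inclusion fails. Take T = ∅, S = ∅, B = {1}; then 1 ∈ B but 1 ∉ ((S ∪ B) ∩ (B ∩ T)) ∪ ((T ∖ B) ∖ T).

Only the forward inclusion holds.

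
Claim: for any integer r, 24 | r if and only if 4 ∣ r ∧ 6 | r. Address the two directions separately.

(⇒) holds; (⇐) fails.

Forward direction. If 24 ∣ r, write r = 24q. Since 24 = 6·4, r = 4·(6q), so 4 ∣ r; and since 24 = 4·6, r = 6·(4q), so 6 ∣ r.

Converse. This fails: take r = 12. Both 4 ∣ 12 and 6 ∣ 12, yet 12 is not a multiple of 24 (since 12 = 0·24 + 12), so 24 ∤ 12.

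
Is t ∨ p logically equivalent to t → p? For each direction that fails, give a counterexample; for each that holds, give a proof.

(⇒) This fails. Under t = T, p = F, the left side is true but the right side is false.

(⇐) This fails. Under t = F, p = F, the left side is false but the right side is true.

Neither implication holds.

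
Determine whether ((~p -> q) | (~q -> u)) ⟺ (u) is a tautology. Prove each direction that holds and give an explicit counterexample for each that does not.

Forward direction. This fails. Under p = T, u = F, q = F, the left side is true but the right side is false.

Converse. Assume the antecedent. If p is true, (~p -> q) | (~q -> u) reduces to true regardless of the other variables. If p is false, the antecedent forces (p = F, u = T, q = F) or (p = F, u = T, q = T), and (~p -> q) | (~q -> u) holds there. Either way (~p -> q) | (~q -> u) holds.

The forward direction fails; the converse holds.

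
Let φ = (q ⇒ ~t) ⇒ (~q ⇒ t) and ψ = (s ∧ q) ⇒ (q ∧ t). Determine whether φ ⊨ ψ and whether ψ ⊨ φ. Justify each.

Forward direction. This fails. Under q = T, t = F, s = T, the left side is true but the right side is false.

Converse. This fails. Under q = F, t = F, s = F, the left side is false but the right side is true.

(⇒) fails and (⇐) fails.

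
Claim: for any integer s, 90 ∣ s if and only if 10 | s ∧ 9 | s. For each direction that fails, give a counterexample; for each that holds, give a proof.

Both directions hold.

[⇒] If 90 ∣ s, write s = 90q. Since 90 = 9·10, s = 10·(9q), so 10 ∣ s; and since 90 = 10·9, s = 9·(10q), so 9 ∣ s.

[⇐] Suppose 10 ∣ s and 9 ∣ s. Any common multiple of 10 and 9 is a multiple of their lcm; here gcd(10, 9) = 1, so lcm(10, 9) = 10·9 = 90, so 90 ∣ s.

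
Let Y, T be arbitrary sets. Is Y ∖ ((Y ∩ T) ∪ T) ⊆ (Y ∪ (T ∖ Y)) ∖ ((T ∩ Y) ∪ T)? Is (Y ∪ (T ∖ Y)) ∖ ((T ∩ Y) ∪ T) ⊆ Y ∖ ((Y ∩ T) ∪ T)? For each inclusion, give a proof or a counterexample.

(⟹) Let x ∈ Y ∖ ((Y ∩ T) ∪ T). Then x ∈ Y and x ∉ T, from which x ∈ (Y ∪ (T ∖ Y)) ∖ ((T ∩ Y) ∪ T).

(⟸) Let x ∈ (Y ∪ (T ∖ Y)) ∖ ((T ∩ Y) ∪ T). Then x ∈ Y and x ∉ T, from which x ∈ Y ∖ ((Y ∩ T) ∪ T).

Both inclusions hold.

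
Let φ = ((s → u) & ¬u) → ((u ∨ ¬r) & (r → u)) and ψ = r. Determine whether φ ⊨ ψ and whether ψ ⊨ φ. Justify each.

Neither implication holds.

[⇒] This fails. Under r = F, s = F, u = F, the left side is true but the right side is false.

[⇐] This fails. Under r = T, s = F, u = F, the left side is false but the right side is true.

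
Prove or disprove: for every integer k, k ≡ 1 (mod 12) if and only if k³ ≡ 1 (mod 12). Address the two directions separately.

(⇒) Suppose k ≡ 1 (mod 12). Write k = 12j + 1. Then (12j + 1)³ = 1728j³ + 432j² + 36j + 1 = 12(144j³ + 36j² + 3j) + 1, so k³ ≡ 1 (mod 12).

(⇐) For the converse, argue contrapositively. If k ≢ 1 (mod 12), then k is congruent to one of 0, 2, 3, 4, 5, 6, 7, 8, 9, 10, 11 modulo 12, and these give k³ ≡ 0, 8, 3, 4, 5, 0, 7, 8, 9, 4, 11 respectively — never 1.

Both directions hold; the statement is true.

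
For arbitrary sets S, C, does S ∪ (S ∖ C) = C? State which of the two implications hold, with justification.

Neither inclusion holds.

(⊆) This inclusion fails. Take S = {1}, C = ∅; then 1 ∈ S ∪ (S ∖ C) but 1 ∉ C.

(⊇) This inclusion fails. Take S = ∅, C = {1}; then 1 ∈ C but 1 ∉ S ∪ (S ∖ C).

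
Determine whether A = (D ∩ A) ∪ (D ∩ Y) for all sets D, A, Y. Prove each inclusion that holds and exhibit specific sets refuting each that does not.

Both inclusions fail.

(⟹) This inclusion fails. Take D = ∅, A = {1}, Y = ∅; then 1 ∈ A but 1 ∉ (D ∩ A) ∪ (D ∩ Y).

(⟸) This inclusion fails. Take D = {1}, A = ∅, Y = {1}; then 1 ∈ (D ∩ A) ∪ (D ∩ Y) but 1 ∉ A.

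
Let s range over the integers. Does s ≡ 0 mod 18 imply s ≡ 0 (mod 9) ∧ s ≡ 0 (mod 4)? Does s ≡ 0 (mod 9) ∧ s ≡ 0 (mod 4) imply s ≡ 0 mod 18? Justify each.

Converse. If s ≡ 0 (mod 9) and s ≡ 0 (mod 4), then by the Chinese remainder theorem s ≡ 0 (mod 36). Since 0 ≡ 0 (mod 18) and 18 ∣ 36, we get s ≡ 0 (mod 18).

Forward direction. This fails: s = 18 gives 18 ≡ 0 (mod 18) but 18 ≡ 2 (mod 4), so the conjunction on the right does not hold.

The forward direction fails; the converse holds.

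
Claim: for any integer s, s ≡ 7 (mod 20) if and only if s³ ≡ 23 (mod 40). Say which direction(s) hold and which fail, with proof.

Only the converse holds.

Converse. The residues r modulo 40 with r³ ≡ 23 (mod 40) are exactly {7}, and each is ≡ 7 (mod 20).

Forward direction. This fails: take s = 27. Then 27 ≡ 7 (mod 20), but 27³ = 19683 ≡ 3 (mod 40), not 23.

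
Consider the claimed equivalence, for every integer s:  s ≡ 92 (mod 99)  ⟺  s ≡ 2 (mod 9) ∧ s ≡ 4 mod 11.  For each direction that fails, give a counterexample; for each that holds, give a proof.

Both directions hold.

(⟸) If s ≡ 2 (mod 9) and s ≡ 4 (mod 11), then by the Chinese remainder theorem s ≡ 92 (mod 99). This is exactly s ≡ 92 (mod 99).

(⟹) Suppose s ≡ 92 (mod 99); write s = 99j + 92. Since 9 ∣ 99, reducing mod 9 gives s ≡ 92 ≡ 2 (mod 9); since 11 ∣ 99, reducing mod 11 gives s ≡ 92 ≡ 4 (mod 11).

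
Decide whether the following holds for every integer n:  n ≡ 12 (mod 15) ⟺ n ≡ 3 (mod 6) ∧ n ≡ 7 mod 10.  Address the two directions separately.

Not equivalent: only (⇐) holds.

Forward direction. This fails: n = 12 gives 12 ≡ 12 (mod 15) but 12 ≡ 0 (mod 6), so the conjunction on the right does not hold.

Converse. If n ≡ 3 (mod 6) and n ≡ 7 (mod 10), then by the Chinese remainder theorem n ≡ 27 (mod 30). Since 27 ≡ 12 (mod 15) and 15 ∣ 30, we get n ≡ 12 (mod 15).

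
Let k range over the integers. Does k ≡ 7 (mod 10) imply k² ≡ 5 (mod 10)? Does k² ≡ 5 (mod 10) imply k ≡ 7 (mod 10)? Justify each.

Both directions fail.

Forward direction. This fails: take k = 7. Then 7 ≡ 7 (mod 10), but 7² = 49 ≡ 9 (mod 10), not 5.

Converse. This fails: take k = 5. Then 5² = 25 ≡ 5 (mod 10), yet 5 ≡ 5 (mod 10), not 7.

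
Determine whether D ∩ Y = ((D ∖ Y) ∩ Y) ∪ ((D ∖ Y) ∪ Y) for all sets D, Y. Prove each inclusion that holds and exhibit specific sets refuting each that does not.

(⟸) This inclusion fails. Take D = {1}, Y = ∅; then 1 ∈ ((D ∖ Y) ∩ Y) ∪ ((D ∖ Y) ∪ Y) but 1 ∉ D ∩ Y.

(⟹) Let x ∈ D ∩ Y. Then x ∈ D ∩ Y, from which x ∈ ((D ∖ Y) ∩ Y) ∪ ((D ∖ Y) ∪ Y).

(⊆) holds; (⊇) fails.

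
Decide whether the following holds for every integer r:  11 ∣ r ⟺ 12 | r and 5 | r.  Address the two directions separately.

Neither implication holds.

[⇒] This fails: take r = 11. Certainly 11 ∣ 11, but 12 ∤ 11.

[⇐] This fails: take r = 60. Both 12 ∣ 60 and 5 ∣ 60, yet 60 is not a multiple of 11 (since 60 = 5·11 + 5), so 11 ∤ 60.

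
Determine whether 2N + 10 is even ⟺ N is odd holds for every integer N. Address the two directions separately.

Only the converse holds.

(⇒) This fails: take N = 6. Then 2N + 10 = 22, which is even, yet N = 6 is even, not odd.

(⇐) Suppose N is odd. Since 2 is even, 2N is even for every N, so 2N + 10 has the same parity as 10, which is even. Hence 2N + 10 is even.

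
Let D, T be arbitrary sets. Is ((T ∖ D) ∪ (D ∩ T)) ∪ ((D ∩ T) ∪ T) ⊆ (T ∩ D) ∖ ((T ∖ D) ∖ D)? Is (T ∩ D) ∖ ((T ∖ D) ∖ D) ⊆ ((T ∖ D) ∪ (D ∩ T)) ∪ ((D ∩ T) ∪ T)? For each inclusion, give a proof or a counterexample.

(⊆) This inclusion fails. Take D = ∅, T = {1}; then 1 ∈ ((T ∖ D) ∪ (D ∩ T)) ∪ ((D ∩ T) ∪ T) but 1 ∉ (T ∩ D) ∖ ((T ∖ D) ∖ D).

(⊇) Let x ∈ (T ∩ D) ∖ ((T ∖ D) ∖ D). Then x ∈ D ∩ T, from which x ∈ ((T ∖ D) ∪ (D ∩ T)) ∪ ((D ∩ T) ∪ T).

Only the reverse inclusion holds.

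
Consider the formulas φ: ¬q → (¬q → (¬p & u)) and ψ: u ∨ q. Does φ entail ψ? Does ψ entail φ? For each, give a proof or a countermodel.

Forward direction. Assume the antecedent. If q is true, u ∨ q reduces to true regardless of the other variables. If q is false, the antecedent forces (p = F, q = F, u = T), and u ∨ q holds there. Either way u ∨ q holds.

Converse. This fails. Under p = T, q = F, u = T, the left side is false but the right side is true.

The forward direction holds; the converse fails.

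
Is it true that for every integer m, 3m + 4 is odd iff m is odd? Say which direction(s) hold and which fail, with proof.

Both directions hold; the statement is true.

(←) Suppose m is odd; write m = 2j + 1. Then 3m + 4 = 3·(2j + 1) + 4 = 2·3j + 7, which is odd.

(→) Suppose 3m + 4 is odd. Since 3 is odd, 3m and m have the same parity, so 3m + 4 ≡ m + 4 (mod 2). As 4 is even, 3m + 4 is odd exactly when m is odd. Thus m is odd.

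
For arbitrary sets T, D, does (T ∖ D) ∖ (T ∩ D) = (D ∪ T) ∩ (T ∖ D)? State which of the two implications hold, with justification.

Forward inclusion. Let x ∈ (T ∖ D) ∖ (T ∩ D). Then x ∈ T and x ∉ D, from which x ∈ (D ∪ T) ∩ (T ∖ D).

Reverse inclusion. Let x ∈ (D ∪ T) ∩ (T ∖ D). Then x ∈ T and x ∉ D, from which x ∈ (T ∖ D) ∖ (T ∩ D).

Both inclusions hold; the sets are equal.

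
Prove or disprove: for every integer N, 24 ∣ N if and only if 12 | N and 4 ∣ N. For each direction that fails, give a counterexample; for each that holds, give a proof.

(⇒) If 24 ∣ N, write N = 24q. Since 24 = 2·12, N = 12·(2q), so 12 ∣ N; and since 24 = 6·4, N = 4·(6q), so 4 ∣ N.

(⇐) This fails: take N = 12. Both 12 ∣ 12 and 4 ∣ 12, yet 12 is not a multiple of 24 (since 12 = 0·24 + 12), so 24 ∤ 12.

(⇒) holds; (⇐) fails.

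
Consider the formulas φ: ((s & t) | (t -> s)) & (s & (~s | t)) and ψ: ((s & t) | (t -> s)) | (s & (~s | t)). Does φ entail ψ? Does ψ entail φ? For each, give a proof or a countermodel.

(←) This fails. Under s = F, t = F, the left side is false but the right side is true.

(→) Assume the antecedent. If s is true, the consequent reduces to true regardless of the other variables. If s is false, the antecedent cannot hold. Either way the consequent holds.

Only the forward direction holds.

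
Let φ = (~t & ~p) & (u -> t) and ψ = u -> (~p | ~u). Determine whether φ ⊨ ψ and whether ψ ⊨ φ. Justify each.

Not equivalent: only (⇒) holds.

(⟸) This fails. Under t = T, p = F, u = F, the left side is false but the right side is true.

(⟹) Assume the antecedent. If t is true, the antecedent cannot hold. If t is false, the antecedent forces (t = F, p = F, u = F), and u -> (~p | ~u) holds there. Either way u -> (~p | ~u) holds.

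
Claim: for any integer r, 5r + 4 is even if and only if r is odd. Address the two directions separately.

Both directions fail.

(⟹) This fails: r = 2 gives 5r + 4 = 14, which is even, but 2 is even, not odd.

(⟸) This also fails: r = 3 is odd, but 5r + 4 = 19 is odd, not even.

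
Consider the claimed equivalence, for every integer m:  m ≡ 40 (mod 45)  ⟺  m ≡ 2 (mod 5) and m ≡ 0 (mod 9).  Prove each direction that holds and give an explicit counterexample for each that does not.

(→) This fails: m = 40 gives 40 ≡ 40 (mod 45) but 40 ≡ 0 (mod 5), so the conjunction on the right does not hold.

(←) This fails: m = 27 satisfies both congruences on the right (27 ≡ 2 mod 5 and 27 ≡ 0 mod 9) yet 27 ≡ 27 (mod 45), not 40.

Both directions fail.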